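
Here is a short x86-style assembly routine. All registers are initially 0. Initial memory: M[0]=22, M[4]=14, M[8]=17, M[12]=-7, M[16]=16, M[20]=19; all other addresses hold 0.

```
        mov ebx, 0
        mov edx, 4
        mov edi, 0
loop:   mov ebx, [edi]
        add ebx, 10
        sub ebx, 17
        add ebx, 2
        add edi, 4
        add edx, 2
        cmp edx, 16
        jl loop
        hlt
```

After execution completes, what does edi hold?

ebx=0
edx=4
edi=0
ebx=M[0]=22
ebx=22+10=32
ebx=32-17=15
ebx=15+2=17
edi=0+4=4
edx=4+2=6
cmp edx, 16  (cmp 6,16)
jl loop: taken
ebx=M[4]=14
ebx=14+10=24
ebx=24-17=7
ebx=7+2=9
edi=4+4=8
edx=6+2=8
cmp edx, 16  (cmp 8,16)
jl loop: taken
ebx=M[8]=17
ebx=17+10=27
ebx=27-17=10
ebx=10+2=12
edi=8+4=12
edx=8+2=10
cmp edx, 16  (cmp 10,16)
jl loop: taken
ebx=M[12]=-7
ebx=(-7)+10=3
ebx=3-17=-14
ebx=(-14)+2=-12
edi=12+4=16
edx=10+2=12
cmp edx, 16  (cmp 12,16)
jl loop: taken
ebx=M[16]=16
ebx=16+10=26
ebx=26-17=9
ebx=9+2=11
edi=16+4=20
edx=12+2=14
cmp edx, 16  (cmp 14,16)
jl loop: taken
ebx=M[20]=19
ebx=19+10=29
ebx=29-17=12
ebx=12+2=14
edi=20+4=24
edx=14+2=16
cmp edx, 16  (cmp 16,16)
jl loop: not taken
halt.

24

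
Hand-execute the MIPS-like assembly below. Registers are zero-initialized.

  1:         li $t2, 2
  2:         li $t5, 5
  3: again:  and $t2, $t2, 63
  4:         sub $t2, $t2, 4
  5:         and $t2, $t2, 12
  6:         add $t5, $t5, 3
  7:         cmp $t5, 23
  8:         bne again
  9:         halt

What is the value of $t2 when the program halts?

li $t2, 2 → $t2=2
li $t5, 5 → $t5=5
and $t2, $t2, 63 → $t2=2&63=2
sub $t2, $t2, 4 → $t2=2-4=-2
and $t2, $t2, 12 → $t2=(-2)&12=12
add $t5, $t5, 3 → $t5=5+3=8
cmp $t5, 23  (cmp 8,23)
bne again: taken
and $t2, $t2, 63 → $t2=12&63=12
sub $t2, $t2, 4 → $t2=12-4=8
and $t2, $t2, 12 → $t2=8&12=8
add $t5, $t5, 3 → $t5=8+3=11
cmp $t5, 23  (cmp 11,23)
bne again: taken
and $t2, $t2, 63 → $t2=8&63=8
sub $t2, $t2, 4 → $t2=8-4=4
and $t2, $t2, 12 → $t2=4&12=4
add $t5, $t5, 3 → $t5=11+3=14
cmp $t5, 23  (cmp 14,23)
bne again: taken
and $t2, $t2, 63 → $t2=4&63=4
sub $t2, $t2, 4 → $t2=4-4=0
and $t2, $t2, 12 → $t2=0&12=0
add $t5, $t5, 3 → $t5=14+3=17
cmp $t5, 23  (cmp 17,23)
bne again: taken
and $t2, $t2, 63 → $t2=0&63=0
sub $t2, $t2, 4 → $t2=0-4=-4
and $t2, $t2, 12 → $t2=(-4)&12=12
add $t5, $t5, 3 → $t5=17+3=20
cmp $t5, 23  (cmp 20,23)
bne again: taken
and $t2, $t2, 63 → $t2=12&63=12
sub $t2, $t2, 4 → $t2=12-4=8
and $t2, $t2, 12 → $t2=8&12=8
add $t5, $t5, 3 → $t5=20+3=23
cmp $t5, 23  (cmp 23,23)
bne again: not taken
halt.

8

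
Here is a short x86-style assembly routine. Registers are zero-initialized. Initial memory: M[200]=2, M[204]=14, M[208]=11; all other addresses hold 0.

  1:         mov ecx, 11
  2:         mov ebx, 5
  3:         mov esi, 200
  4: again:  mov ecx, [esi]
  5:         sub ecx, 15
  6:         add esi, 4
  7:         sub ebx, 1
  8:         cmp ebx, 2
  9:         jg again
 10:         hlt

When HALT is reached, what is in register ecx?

ecx=11
ebx=5
esi=200
ecx=M[200]=2
ecx=2-15=-13
esi=200+4=204
ebx=5-1=4
cmp ebx, 2  (cmp 4,2)
jg again: taken
ecx=M[204]=14
ecx=14-15=-1
esi=204+4=208
ebx=4-1=3
cmp ebx, 2  (cmp 3,2)
jg again: taken
ecx=M[208]=11
ecx=11-15=-4
esi=208+4=212
ebx=3-1=2
cmp ebx, 2  (cmp 2,2)
jg again: not taken
halt.

-4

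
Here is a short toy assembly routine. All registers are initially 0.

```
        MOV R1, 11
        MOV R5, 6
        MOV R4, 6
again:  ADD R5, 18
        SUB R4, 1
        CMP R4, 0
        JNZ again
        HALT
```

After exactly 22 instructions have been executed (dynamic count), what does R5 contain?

R1=11
R5=6
R4=6
R5=6+18=24
R4=6-1=5
CMP R4, 0  (cmp 5,0)
JNZ again: taken
R5=24+18=42
R4=5-1=4
CMP R4, 0  (cmp 4,0)
JNZ again: taken
R5=42+18=60
R4=4-1=3
CMP R4, 0  (cmp 3,0)
JNZ again: taken
R5=60+18=78
R4=3-1=2
CMP R4, 0  (cmp 2,0)
JNZ again: taken
R5=78+18=96
R4=2-1=1
CMP R4, 0  (cmp 1,0)
After step 22: R5 = 96.

96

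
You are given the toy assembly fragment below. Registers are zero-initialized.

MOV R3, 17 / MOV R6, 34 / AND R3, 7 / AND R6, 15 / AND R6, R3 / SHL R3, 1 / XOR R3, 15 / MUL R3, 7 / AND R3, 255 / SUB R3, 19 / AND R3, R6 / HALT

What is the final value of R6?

R3=17
R6=34
R3=17&7=1
R6=34&15=2
R6=2&1=0
R3=1<<1=2
R3=2^15=13
R3=13*7=91
R3=91&255=91
R3=91-19=72
R3=72&0=0
halt.

0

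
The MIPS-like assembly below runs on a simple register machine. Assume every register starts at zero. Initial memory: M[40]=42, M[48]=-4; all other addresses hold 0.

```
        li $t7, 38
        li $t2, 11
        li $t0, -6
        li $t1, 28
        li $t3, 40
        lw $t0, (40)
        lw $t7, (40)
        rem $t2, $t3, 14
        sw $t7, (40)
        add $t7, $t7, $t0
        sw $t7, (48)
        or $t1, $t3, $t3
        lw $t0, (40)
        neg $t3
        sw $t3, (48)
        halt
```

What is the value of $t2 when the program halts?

$t7=38
$t2=11
$t0=-6
$t1=28
$t3=40
$t0=M[40]=42
$t7=M[40]=42
$t2=40%14=12
sw $t7, (40) → M[40]=42
$t7=42+42=84
sw $t7, (48) → M[48]=84
$t1=40|40=40
$t0=M[40]=42
$t3=-(40)=-40
sw $t3, (48) → M[48]=-40
halt.

12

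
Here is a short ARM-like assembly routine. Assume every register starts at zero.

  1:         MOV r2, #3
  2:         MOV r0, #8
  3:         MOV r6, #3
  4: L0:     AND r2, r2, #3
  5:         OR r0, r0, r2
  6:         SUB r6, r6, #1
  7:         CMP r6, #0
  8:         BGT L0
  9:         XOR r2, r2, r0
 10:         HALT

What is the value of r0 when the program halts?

r2=3
r0=8
r6=3
r2=3&3=3
r0=8|3=11
r6=3-1=2
CMP r6, #0  (cmp 2,0)
BGT L0: taken
r2=3&3=3
r0=11|3=11
r6=2-1=1
CMP r6, #0  (cmp 1,0)
BGT L0: taken
r2=3&3=3
r0=11|3=11
r6=1-1=0
CMP r6, #0  (cmp 0,0)
BGT L0: not taken
r2=3^11=8
halt.

11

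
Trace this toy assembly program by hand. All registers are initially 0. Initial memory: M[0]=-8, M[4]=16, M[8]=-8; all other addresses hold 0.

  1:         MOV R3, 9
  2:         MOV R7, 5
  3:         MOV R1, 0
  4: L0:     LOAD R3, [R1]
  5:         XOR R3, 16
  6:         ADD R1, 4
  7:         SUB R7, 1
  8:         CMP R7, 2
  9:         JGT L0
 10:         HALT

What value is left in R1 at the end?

12

after MOV R3, 9: R3=9
after MOV R7, 5: R7=5
after MOV R1, 0: R1=0
after LOAD R3, [R1]: R3=M[0]=-8
after XOR R3, 16: R3=(-8)^16=-24
after ADD R1, 4: R1=0+4=4
after SUB R7, 1: R7=5-1=4
CMP R7, 2  (cmp 4,2)
JGT L0: taken
after LOAD R3, [R1]: R3=M[4]=16
after XOR R3, 16: R3=16^16=0
after ADD R1, 4: R1=4+4=8
after SUB R7, 1: R7=4-1=3
CMP R7, 2  (cmp 3,2)
JGT L0: taken
after LOAD R3, [R1]: R3=M[8]=-8
after XOR R3, 16: R3=(-8)^16=-24
after ADD R1, 4: R1=8+4=12
after SUB R7, 1: R7=3-1=2
CMP R7, 2  (cmp 2,2)
JGT L0: not taken
halt.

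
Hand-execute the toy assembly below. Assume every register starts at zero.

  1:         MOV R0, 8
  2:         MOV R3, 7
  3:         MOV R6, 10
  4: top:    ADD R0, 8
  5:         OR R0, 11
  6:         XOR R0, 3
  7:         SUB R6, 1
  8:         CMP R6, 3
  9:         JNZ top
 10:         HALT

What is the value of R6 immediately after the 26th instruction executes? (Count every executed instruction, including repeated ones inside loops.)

6

R0=8
R3=7
R6=10
R0=8+8=16
R0=16|11=27
R0=27^3=24
R6=10-1=9
CMP R6, 3  (cmp 9,3)
JNZ top: taken
R0=24+8=32
R0=32|11=43
R0=43^3=40
R6=9-1=8
CMP R6, 3  (cmp 8,3)
JNZ top: taken
R0=40+8=48
R0=48|11=59
R0=59^3=56
R6=8-1=7
CMP R6, 3  (cmp 7,3)
JNZ top: taken
R0=56+8=64
R0=64|11=75
R0=75^3=72
R6=7-1=6
CMP R6, 3  (cmp 6,3)
After step 26: R6 = 6.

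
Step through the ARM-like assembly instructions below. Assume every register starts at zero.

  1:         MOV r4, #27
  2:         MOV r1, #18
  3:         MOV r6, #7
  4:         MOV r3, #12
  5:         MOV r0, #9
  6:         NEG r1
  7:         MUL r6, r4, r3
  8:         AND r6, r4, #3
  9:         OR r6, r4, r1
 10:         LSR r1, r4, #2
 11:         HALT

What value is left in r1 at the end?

6

after MOV r4, #27: r4=27
after MOV r1, #18: r1=18
after MOV r6, #7: r6=7
after MOV r3, #12: r3=12
after MOV r0, #9: r0=9
after NEG r1: r1=-(18)=-18
after MUL r6, r4, r3: r6=27*12=324
after AND r6, r4, #3: r6=27&3=3
after OR r6, r4, r1: r6=27|(-18)=-1
after LSR r1, r4, #2: r1=27>>2=6
halt.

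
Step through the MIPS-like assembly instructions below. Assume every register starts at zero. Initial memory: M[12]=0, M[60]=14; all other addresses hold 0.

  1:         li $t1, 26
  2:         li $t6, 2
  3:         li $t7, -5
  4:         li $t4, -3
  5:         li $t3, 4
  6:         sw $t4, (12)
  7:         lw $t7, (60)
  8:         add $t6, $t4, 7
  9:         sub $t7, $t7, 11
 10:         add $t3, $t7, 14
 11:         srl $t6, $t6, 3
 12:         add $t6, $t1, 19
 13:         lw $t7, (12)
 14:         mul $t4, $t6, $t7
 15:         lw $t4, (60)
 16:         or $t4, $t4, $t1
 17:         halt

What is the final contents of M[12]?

$t1=26
$t6=2
$t7=-5
$t4=-3
$t3=4
sw $t4, (12) → M[12]=-3
$t7=M[60]=14
$t6=(-3)+7=4
$t7=14-11=3
$t3=3+14=17
$t6=4>>3=0
$t6=26+19=45
$t7=M[12]=-3
$t4=45*(-3)=-135
$t4=M[60]=14
$t4=14|26=30
halt.

-3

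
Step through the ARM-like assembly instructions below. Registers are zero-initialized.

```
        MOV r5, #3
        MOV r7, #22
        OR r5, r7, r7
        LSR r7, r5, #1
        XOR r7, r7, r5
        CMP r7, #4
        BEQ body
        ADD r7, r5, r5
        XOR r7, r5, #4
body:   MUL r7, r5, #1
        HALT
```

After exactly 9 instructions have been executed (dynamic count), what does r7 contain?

18

after MOV r5, #3: r5=3
after MOV r7, #22: r7=22
after OR r5, r7, r7: r5=22|22=22
after LSR r7, r5, #1: r7=22>>1=11
after XOR r7, r7, r5: r7=11^22=29
CMP r7, #4  (cmp 29,4)
BEQ body: not taken
after ADD r7, r5, r5: r7=22+22=44
after XOR r7, r5, #4: r7=22^4=18
After step 9: r7 = 18.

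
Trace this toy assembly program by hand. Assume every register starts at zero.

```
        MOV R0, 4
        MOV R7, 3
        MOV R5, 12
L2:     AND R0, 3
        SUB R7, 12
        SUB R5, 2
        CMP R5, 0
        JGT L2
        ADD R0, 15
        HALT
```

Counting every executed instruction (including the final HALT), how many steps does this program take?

35

after MOV R0, 4: R0=4
after MOV R7, 3: R7=3
after MOV R5, 12: R5=12
after AND R0, 3: R0=4&3=0
after SUB R7, 12: R7=3-12=-9
after SUB R5, 2: R5=12-2=10
CMP R5, 0  (cmp 10,0)
JGT L2: taken
after AND R0, 3: R0=0&3=0
after SUB R7, 12: R7=(-9)-12=-21
after SUB R5, 2: R5=10-2=8
CMP R5, 0  (cmp 8,0)
JGT L2: taken
after AND R0, 3: R0=0&3=0
after SUB R7, 12: R7=(-21)-12=-33
after SUB R5, 2: R5=8-2=6
CMP R5, 0  (cmp 6,0)
JGT L2: taken
after AND R0, 3: R0=0&3=0
after SUB R7, 12: R7=(-33)-12=-45
after SUB R5, 2: R5=6-2=4
CMP R5, 0  (cmp 4,0)
JGT L2: taken
after AND R0, 3: R0=0&3=0
after SUB R7, 12: R7=(-45)-12=-57
after SUB R5, 2: R5=4-2=2
CMP R5, 0  (cmp 2,0)
JGT L2: taken
after AND R0, 3: R0=0&3=0
after SUB R7, 12: R7=(-57)-12=-69
after SUB R5, 2: R5=2-2=0
CMP R5, 0  (cmp 0,0)
JGT L2: not taken
after ADD R0, 15: R0=0+15=15
halt.
Total executed instructions: 35.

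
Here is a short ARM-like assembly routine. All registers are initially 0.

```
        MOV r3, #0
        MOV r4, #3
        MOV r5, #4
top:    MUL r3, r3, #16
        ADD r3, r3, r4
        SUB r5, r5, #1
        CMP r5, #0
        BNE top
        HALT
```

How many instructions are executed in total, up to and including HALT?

r3=0
r4=3
r5=4
r3=0*16=0
r3=0+3=3
r5=4-1=3
CMP r5, #0  (cmp 3,0)
BNE top: taken
r3=3*16=48
r3=48+3=51
r5=3-1=2
CMP r5, #0  (cmp 2,0)
BNE top: taken
r3=51*16=816
r3=816+3=819
r5=2-1=1
CMP r5, #0  (cmp 1,0)
BNE top: taken
r3=819*16=13104
r3=13104+3=13107
r5=1-1=0
CMP r5, #0  (cmp 0,0)
BNE top: not taken
halt.
Total executed instructions: 24.

24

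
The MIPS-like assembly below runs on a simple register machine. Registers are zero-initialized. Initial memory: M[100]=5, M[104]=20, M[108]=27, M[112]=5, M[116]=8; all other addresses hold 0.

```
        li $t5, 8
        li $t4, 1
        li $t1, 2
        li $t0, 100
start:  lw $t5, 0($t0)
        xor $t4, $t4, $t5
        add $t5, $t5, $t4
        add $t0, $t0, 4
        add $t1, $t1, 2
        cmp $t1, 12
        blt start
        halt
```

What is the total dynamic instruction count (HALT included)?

40

after li $t5, 8: $t5=8
after li $t4, 1: $t4=1
after li $t1, 2: $t1=2
after li $t0, 100: $t0=100
after lw $t5, 0($t0): $t5=M[100]=5
after xor $t4, $t4, $t5: $t4=1^5=4
after add $t5, $t5, $t4: $t5=5+4=9
after add $t0, $t0, 4: $t0=100+4=104
after add $t1, $t1, 2: $t1=2+2=4
cmp $t1, 12  (cmp 4,12)
blt start: taken
after lw $t5, 0($t0): $t5=M[104]=20
after xor $t4, $t4, $t5: $t4=4^20=16
after add $t5, $t5, $t4: $t5=20+16=36
after add $t0, $t0, 4: $t0=104+4=108
after add $t1, $t1, 2: $t1=4+2=6
cmp $t1, 12  (cmp 6,12)
blt start: taken
after lw $t5, 0($t0): $t5=M[108]=27
after xor $t4, $t4, $t5: $t4=16^27=11
after add $t5, $t5, $t4: $t5=27+11=38
after add $t0, $t0, 4: $t0=108+4=112
after add $t1, $t1, 2: $t1=6+2=8
cmp $t1, 12  (cmp 8,12)
blt start: taken
after lw $t5, 0($t0): $t5=M[112]=5
after xor $t4, $t4, $t5: $t4=11^5=14
after add $t5, $t5, $t4: $t5=5+14=19
after add $t0, $t0, 4: $t0=112+4=116
after add $t1, $t1, 2: $t1=8+2=10
cmp $t1, 12  (cmp 10,12)
blt start: taken
after lw $t5, 0($t0): $t5=M[116]=8
after xor $t4, $t4, $t5: $t4=14^8=6
after add $t5, $t5, $t4: $t5=8+6=14
after add $t0, $t0, 4: $t0=116+4=120
after add $t1, $t1, 2: $t1=10+2=12
cmp $t1, 12  (cmp 12,12)
blt start: not taken
halt.
Total executed instructions: 40.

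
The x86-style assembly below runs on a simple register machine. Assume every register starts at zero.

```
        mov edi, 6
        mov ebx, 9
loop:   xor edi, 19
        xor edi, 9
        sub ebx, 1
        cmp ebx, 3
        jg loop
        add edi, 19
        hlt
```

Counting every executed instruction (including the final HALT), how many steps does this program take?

edi=6
ebx=9
edi=6^19=21
edi=21^9=28
ebx=9-1=8
cmp ebx, 3  (cmp 8,3)
jg loop: taken
edi=28^19=15
edi=15^9=6
ebx=8-1=7
cmp ebx, 3  (cmp 7,3)
jg loop: taken
edi=6^19=21
edi=21^9=28
ebx=7-1=6
cmp ebx, 3  (cmp 6,3)
jg loop: taken
edi=28^19=15
edi=15^9=6
ebx=6-1=5
cmp ebx, 3  (cmp 5,3)
jg loop: taken
edi=6^19=21
edi=21^9=28
ebx=5-1=4
cmp ebx, 3  (cmp 4,3)
jg loop: taken
edi=28^19=15
edi=15^9=6
ebx=4-1=3
cmp ebx, 3  (cmp 3,3)
jg loop: not taken
edi=6+19=25
halt.
Total executed instructions: 34.

34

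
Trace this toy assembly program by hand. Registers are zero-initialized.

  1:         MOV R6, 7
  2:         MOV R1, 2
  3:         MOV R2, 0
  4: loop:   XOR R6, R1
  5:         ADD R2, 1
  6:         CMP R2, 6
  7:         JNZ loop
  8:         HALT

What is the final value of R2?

6

R6=7
R1=2
R2=0
R6=7^2=5
R2=0+1=1
CMP R2, 6  (cmp 1,6)
JNZ loop: taken
R6=5^2=7
R2=1+1=2
CMP R2, 6  (cmp 2,6)
JNZ loop: taken
R6=7^2=5
R2=2+1=3
CMP R2, 6  (cmp 3,6)
JNZ loop: taken
R6=5^2=7
R2=3+1=4
CMP R2, 6  (cmp 4,6)
JNZ loop: taken
R6=7^2=5
R2=4+1=5
CMP R2, 6  (cmp 5,6)
JNZ loop: taken
R6=5^2=7
R2=5+1=6
CMP R2, 6  (cmp 6,6)
JNZ loop: not taken
halt.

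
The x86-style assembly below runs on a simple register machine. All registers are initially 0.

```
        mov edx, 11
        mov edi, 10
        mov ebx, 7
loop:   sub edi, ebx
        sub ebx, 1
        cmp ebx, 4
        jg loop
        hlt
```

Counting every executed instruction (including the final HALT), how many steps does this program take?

mov edx, 11 → edx=11
mov edi, 10 → edi=10
mov ebx, 7 → ebx=7
sub edi, ebx → edi=10-7=3
sub ebx, 1 → ebx=7-1=6
cmp ebx, 4  (cmp 6,4)
jg loop: taken
sub edi, ebx → edi=3-6=-3
sub ebx, 1 → ebx=6-1=5
cmp ebx, 4  (cmp 5,4)
jg loop: taken
sub edi, ebx → edi=(-3)-5=-8
sub ebx, 1 → ebx=5-1=4
cmp ebx, 4  (cmp 4,4)
jg loop: not taken
halt.
Total executed instructions: 16.

16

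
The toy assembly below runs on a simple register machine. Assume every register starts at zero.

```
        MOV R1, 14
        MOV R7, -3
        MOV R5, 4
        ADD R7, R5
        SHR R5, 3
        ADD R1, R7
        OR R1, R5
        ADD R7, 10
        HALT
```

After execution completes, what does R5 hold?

R1=14
R7=-3
R5=4
R7=(-3)+4=1
R5=4>>3=0
R1=14+1=15
R1=15|0=15
R7=1+10=11
halt.

0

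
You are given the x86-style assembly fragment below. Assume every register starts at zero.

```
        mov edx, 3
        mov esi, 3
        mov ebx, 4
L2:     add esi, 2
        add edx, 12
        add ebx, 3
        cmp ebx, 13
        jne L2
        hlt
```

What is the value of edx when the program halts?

39

mov edx, 3 → edx=3
mov esi, 3 → esi=3
mov ebx, 4 → ebx=4
add esi, 2 → esi=3+2=5
add edx, 12 → edx=3+12=15
add ebx, 3 → ebx=4+3=7
cmp ebx, 13  (cmp 7,13)
jne L2: taken
add esi, 2 → esi=5+2=7
add edx, 12 → edx=15+12=27
add ebx, 3 → ebx=7+3=10
cmp ebx, 13  (cmp 10,13)
jne L2: taken
add esi, 2 → esi=7+2=9
add edx, 12 → edx=27+12=39
add ebx, 3 → ebx=10+3=13
cmp ebx, 13  (cmp 13,13)
jne L2: not taken
halt.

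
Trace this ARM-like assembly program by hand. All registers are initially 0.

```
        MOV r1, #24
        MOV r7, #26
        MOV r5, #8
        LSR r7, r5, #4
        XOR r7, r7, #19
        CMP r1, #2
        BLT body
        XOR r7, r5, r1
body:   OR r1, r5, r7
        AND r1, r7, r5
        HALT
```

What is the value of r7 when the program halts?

MOV r1, #24 → r1=24
MOV r7, #26 → r7=26
MOV r5, #8 → r5=8
LSR r7, r5, #4 → r7=8>>4=0
XOR r7, r7, #19 → r7=0^19=19
CMP r1, #2  (cmp 24,2)
BLT body: not taken
XOR r7, r5, r1 → r7=8^24=16
OR r1, r5, r7 → r1=8|16=24
AND r1, r7, r5 → r1=16&8=0
halt.

16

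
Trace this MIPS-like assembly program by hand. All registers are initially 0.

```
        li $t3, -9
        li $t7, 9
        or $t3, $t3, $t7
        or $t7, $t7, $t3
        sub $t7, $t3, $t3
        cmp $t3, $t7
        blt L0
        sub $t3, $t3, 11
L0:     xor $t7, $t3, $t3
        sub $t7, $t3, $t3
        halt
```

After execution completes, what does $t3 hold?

-1

li $t3, -9 → $t3=-9
li $t7, 9 → $t7=9
or $t3, $t3, $t7 → $t3=(-9)|9=-1
or $t7, $t7, $t3 → $t7=9|(-1)=-1
sub $t7, $t3, $t3 → $t7=(-1)-(-1)=0
cmp $t3, $t7  (cmp -1,0)
blt L0: taken
xor $t7, $t3, $t3 → $t7=(-1)^(-1)=0
sub $t7, $t3, $t3 → $t7=(-1)-(-1)=0
halt.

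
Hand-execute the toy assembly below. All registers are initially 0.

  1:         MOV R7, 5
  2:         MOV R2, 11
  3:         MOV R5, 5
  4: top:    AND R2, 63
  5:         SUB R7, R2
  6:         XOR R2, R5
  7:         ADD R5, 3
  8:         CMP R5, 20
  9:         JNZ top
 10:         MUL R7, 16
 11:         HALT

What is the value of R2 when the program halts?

after MOV R7, 5: R7=5
after MOV R2, 11: R2=11
after MOV R5, 5: R5=5
after AND R2, 63: R2=11&63=11
after SUB R7, R2: R7=5-11=-6
after XOR R2, R5: R2=11^5=14
after ADD R5, 3: R5=5+3=8
CMP R5, 20  (cmp 8,20)
JNZ top: taken
after AND R2, 63: R2=14&63=14
after SUB R7, R2: R7=(-6)-14=-20
after XOR R2, R5: R2=14^8=6
after ADD R5, 3: R5=8+3=11
CMP R5, 20  (cmp 11,20)
JNZ top: taken
after AND R2, 63: R2=6&63=6
after SUB R7, R2: R7=(-20)-6=-26
after XOR R2, R5: R2=6^11=13
after ADD R5, 3: R5=11+3=14
CMP R5, 20  (cmp 14,20)
JNZ top: taken
after AND R2, 63: R2=13&63=13
after SUB R7, R2: R7=(-26)-13=-39
after XOR R2, R5: R2=13^14=3
after ADD R5, 3: R5=14+3=17
CMP R5, 20  (cmp 17,20)
JNZ top: taken
after AND R2, 63: R2=3&63=3
after SUB R7, R2: R7=(-39)-3=-42
after XOR R2, R5: R2=3^17=18
after ADD R5, 3: R5=17+3=20
CMP R5, 20  (cmp 20,20)
JNZ top: not taken
after MUL R7, 16: R7=(-42)*16=-672
halt.

18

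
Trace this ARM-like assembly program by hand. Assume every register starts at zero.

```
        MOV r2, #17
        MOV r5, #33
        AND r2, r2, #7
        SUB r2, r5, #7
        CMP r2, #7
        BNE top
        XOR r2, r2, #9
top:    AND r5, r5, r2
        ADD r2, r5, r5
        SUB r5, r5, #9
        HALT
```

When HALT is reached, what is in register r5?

MOV r2, #17 → r2=17
MOV r5, #33 → r5=33
AND r2, r2, #7 → r2=17&7=1
SUB r2, r5, #7 → r2=33-7=26
CMP r2, #7  (cmp 26,7)
BNE top: taken
AND r5, r5, r2 → r5=33&26=0
ADD r2, r5, r5 → r2=0+0=0
SUB r5, r5, #9 → r5=0-9=-9
halt.

-9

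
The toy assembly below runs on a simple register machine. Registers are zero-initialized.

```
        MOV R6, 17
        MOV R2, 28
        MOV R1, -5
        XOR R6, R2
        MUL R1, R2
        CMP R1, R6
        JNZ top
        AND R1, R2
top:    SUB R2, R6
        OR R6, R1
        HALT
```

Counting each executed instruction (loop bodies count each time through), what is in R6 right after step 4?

13

MOV R6, 17 → R6=17
MOV R2, 28 → R2=28
MOV R1, -5 → R1=-5
XOR R6, R2 → R6=17^28=13
After step 4: R6 = 13.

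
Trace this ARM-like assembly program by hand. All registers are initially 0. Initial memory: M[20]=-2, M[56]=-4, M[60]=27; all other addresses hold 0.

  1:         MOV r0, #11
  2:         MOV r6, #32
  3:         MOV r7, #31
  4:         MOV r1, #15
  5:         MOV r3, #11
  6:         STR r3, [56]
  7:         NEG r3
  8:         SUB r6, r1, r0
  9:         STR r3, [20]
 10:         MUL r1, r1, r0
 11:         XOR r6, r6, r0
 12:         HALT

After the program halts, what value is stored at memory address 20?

after MOV r0, #11: r0=11
after MOV r6, #32: r6=32
after MOV r7, #31: r7=31
after MOV r1, #15: r1=15
after MOV r3, #11: r3=11
STR r3, [56] → M[56]=11
after NEG r3: r3=-(11)=-11
after SUB r6, r1, r0: r6=15-11=4
STR r3, [20] → M[20]=-11
after MUL r1, r1, r0: r1=15*11=165
after XOR r6, r6, r0: r6=4^11=15
halt.

-11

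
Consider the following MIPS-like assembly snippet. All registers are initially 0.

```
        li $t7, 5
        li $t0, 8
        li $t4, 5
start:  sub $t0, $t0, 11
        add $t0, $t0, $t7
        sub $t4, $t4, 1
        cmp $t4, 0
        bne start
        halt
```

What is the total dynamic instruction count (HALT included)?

li $t7, 5 → $t7=5
li $t0, 8 → $t0=8
li $t4, 5 → $t4=5
sub $t0, $t0, 11 → $t0=8-11=-3
add $t0, $t0, $t7 → $t0=(-3)+5=2
sub $t4, $t4, 1 → $t4=5-1=4
cmp $t4, 0  (cmp 4,0)
bne start: taken
sub $t0, $t0, 11 → $t0=2-11=-9
add $t0, $t0, $t7 → $t0=(-9)+5=-4
sub $t4, $t4, 1 → $t4=4-1=3
cmp $t4, 0  (cmp 3,0)
bne start: taken
sub $t0, $t0, 11 → $t0=(-4)-11=-15
add $t0, $t0, $t7 → $t0=(-15)+5=-10
sub $t4, $t4, 1 → $t4=3-1=2
cmp $t4, 0  (cmp 2,0)
bne start: taken
sub $t0, $t0, 11 → $t0=(-10)-11=-21
add $t0, $t0, $t7 → $t0=(-21)+5=-16
sub $t4, $t4, 1 → $t4=2-1=1
cmp $t4, 0  (cmp 1,0)
bne start: taken
sub $t0, $t0, 11 → $t0=(-16)-11=-27
add $t0, $t0, $t7 → $t0=(-27)+5=-22
sub $t4, $t4, 1 → $t4=1-1=0
cmp $t4, 0  (cmp 0,0)
bne start: not taken
halt.
Total executed instructions: 29.

29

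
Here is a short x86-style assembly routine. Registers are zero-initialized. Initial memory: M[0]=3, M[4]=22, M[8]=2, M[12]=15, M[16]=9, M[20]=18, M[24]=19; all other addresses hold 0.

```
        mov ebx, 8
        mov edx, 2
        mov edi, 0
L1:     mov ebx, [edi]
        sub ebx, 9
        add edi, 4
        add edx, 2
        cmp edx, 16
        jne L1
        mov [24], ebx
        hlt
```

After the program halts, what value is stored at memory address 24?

10

after mov ebx, 8: ebx=8
after mov edx, 2: edx=2
after mov edi, 0: edi=0
after mov ebx, [edi]: ebx=M[0]=3
after sub ebx, 9: ebx=3-9=-6
after add edi, 4: edi=0+4=4
after add edx, 2: edx=2+2=4
cmp edx, 16  (cmp 4,16)
jne L1: taken
after mov ebx, [edi]: ebx=M[4]=22
after sub ebx, 9: ebx=22-9=13
after add edi, 4: edi=4+4=8
after add edx, 2: edx=4+2=6
cmp edx, 16  (cmp 6,16)
jne L1: taken
after mov ebx, [edi]: ebx=M[8]=2
after sub ebx, 9: ebx=2-9=-7
after add edi, 4: edi=8+4=12
after add edx, 2: edx=6+2=8
cmp edx, 16  (cmp 8,16)
jne L1: taken
after mov ebx, [edi]: ebx=M[12]=15
after sub ebx, 9: ebx=15-9=6
after add edi, 4: edi=12+4=16
after add edx, 2: edx=8+2=10
cmp edx, 16  (cmp 10,16)
jne L1: taken
after mov ebx, [edi]: ebx=M[16]=9
after sub ebx, 9: ebx=9-9=0
after add edi, 4: edi=16+4=20
after add edx, 2: edx=10+2=12
cmp edx, 16  (cmp 12,16)
jne L1: taken
after mov ebx, [edi]: ebx=M[20]=18
after sub ebx, 9: ebx=18-9=9
after add edi, 4: edi=20+4=24
after add edx, 2: edx=12+2=14
cmp edx, 16  (cmp 14,16)
jne L1: taken
after mov ebx, [edi]: ebx=M[24]=19
after sub ebx, 9: ebx=19-9=10
after add edi, 4: edi=24+4=28
after add edx, 2: edx=14+2=16
cmp edx, 16  (cmp 16,16)
jne L1: not taken
mov [24], ebx → M[24]=10
halt.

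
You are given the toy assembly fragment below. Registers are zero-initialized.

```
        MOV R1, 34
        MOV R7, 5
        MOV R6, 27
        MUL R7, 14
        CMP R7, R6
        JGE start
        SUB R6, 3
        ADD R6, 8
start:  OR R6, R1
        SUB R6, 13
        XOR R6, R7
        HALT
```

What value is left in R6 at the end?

R1=34
R7=5
R6=27
R7=5*14=70
CMP R7, R6  (cmp 70,27)
JGE start: taken
R6=27|34=59
R6=59-13=46
R6=46^70=104
halt.

104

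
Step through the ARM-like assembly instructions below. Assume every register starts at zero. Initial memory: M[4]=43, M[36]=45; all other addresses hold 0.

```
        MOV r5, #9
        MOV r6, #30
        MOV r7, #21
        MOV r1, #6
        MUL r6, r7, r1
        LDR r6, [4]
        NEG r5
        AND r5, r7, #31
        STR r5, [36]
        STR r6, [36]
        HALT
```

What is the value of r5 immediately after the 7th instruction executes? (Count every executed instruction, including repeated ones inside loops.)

after MOV r5, #9: r5=9
after MOV r6, #30: r6=30
after MOV r7, #21: r7=21
after MOV r1, #6: r1=6
after MUL r6, r7, r1: r6=21*6=126
after LDR r6, [4]: r6=M[4]=43
after NEG r5: r5=-(9)=-9
After step 7: r5 = -9.

-9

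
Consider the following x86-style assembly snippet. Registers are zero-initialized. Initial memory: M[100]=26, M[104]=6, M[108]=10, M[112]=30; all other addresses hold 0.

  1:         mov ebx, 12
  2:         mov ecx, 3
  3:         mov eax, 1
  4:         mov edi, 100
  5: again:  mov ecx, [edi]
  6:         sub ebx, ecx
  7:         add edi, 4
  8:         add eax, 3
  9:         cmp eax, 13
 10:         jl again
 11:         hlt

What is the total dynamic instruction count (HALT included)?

after mov ebx, 12: ebx=12
after mov ecx, 3: ecx=3
after mov eax, 1: eax=1
after mov edi, 100: edi=100
after mov ecx, [edi]: ecx=M[100]=26
after sub ebx, ecx: ebx=12-26=-14
after add edi, 4: edi=100+4=104
after add eax, 3: eax=1+3=4
cmp eax, 13  (cmp 4,13)
jl again: taken
after mov ecx, [edi]: ecx=M[104]=6
after sub ebx, ecx: ebx=(-14)-6=-20
after add edi, 4: edi=104+4=108
after add eax, 3: eax=4+3=7
cmp eax, 13  (cmp 7,13)
jl again: taken
after mov ecx, [edi]: ecx=M[108]=10
after sub ebx, ecx: ebx=(-20)-10=-30
after add edi, 4: edi=108+4=112
after add eax, 3: eax=7+3=10
cmp eax, 13  (cmp 10,13)
jl again: taken
after mov ecx, [edi]: ecx=M[112]=30
after sub ebx, ecx: ebx=(-30)-30=-60
after add edi, 4: edi=112+4=116
after add eax, 3: eax=10+3=13
cmp eax, 13  (cmp 13,13)
jl again: not taken
halt.
Total executed instructions: 29.

29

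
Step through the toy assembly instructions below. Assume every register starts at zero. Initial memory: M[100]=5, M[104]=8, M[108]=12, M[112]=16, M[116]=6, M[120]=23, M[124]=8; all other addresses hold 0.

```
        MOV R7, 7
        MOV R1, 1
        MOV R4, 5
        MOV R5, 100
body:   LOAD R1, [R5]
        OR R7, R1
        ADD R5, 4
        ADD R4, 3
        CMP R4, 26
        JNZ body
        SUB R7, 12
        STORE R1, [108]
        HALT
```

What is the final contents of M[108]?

MOV R7, 7 → R7=7
MOV R1, 1 → R1=1
MOV R4, 5 → R4=5
MOV R5, 100 → R5=100
LOAD R1, [R5] → R1=M[100]=5
OR R7, R1 → R7=7|5=7
ADD R5, 4 → R5=100+4=104
ADD R4, 3 → R4=5+3=8
CMP R4, 26  (cmp 8,26)
JNZ body: taken
LOAD R1, [R5] → R1=M[104]=8
OR R7, R1 → R7=7|8=15
ADD R5, 4 → R5=104+4=108
ADD R4, 3 → R4=8+3=11
CMP R4, 26  (cmp 11,26)
JNZ body: taken
LOAD R1, [R5] → R1=M[108]=12
OR R7, R1 → R7=15|12=15
ADD R5, 4 → R5=108+4=112
ADD R4, 3 → R4=11+3=14
CMP R4, 26  (cmp 14,26)
JNZ body: taken
LOAD R1, [R5] → R1=M[112]=16
OR R7, R1 → R7=15|16=31
ADD R5, 4 → R5=112+4=116
ADD R4, 3 → R4=14+3=17
CMP R4, 26  (cmp 17,26)
JNZ body: taken
LOAD R1, [R5] → R1=M[116]=6
OR R7, R1 → R7=31|6=31
ADD R5, 4 → R5=116+4=120
ADD R4, 3 → R4=17+3=20
CMP R4, 26  (cmp 20,26)
JNZ body: taken
LOAD R1, [R5] → R1=M[120]=23
OR R7, R1 → R7=31|23=31
ADD R5, 4 → R5=120+4=124
ADD R4, 3 → R4=20+3=23
CMP R4, 26  (cmp 23,26)
JNZ body: taken
LOAD R1, [R5] → R1=M[124]=8
OR R7, R1 → R7=31|8=31
ADD R5, 4 → R5=124+4=128
ADD R4, 3 → R4=23+3=26
CMP R4, 26  (cmp 26,26)
JNZ body: not taken
SUB R7, 12 → R7=31-12=19
STORE R1, [108] → M[108]=8
halt.

8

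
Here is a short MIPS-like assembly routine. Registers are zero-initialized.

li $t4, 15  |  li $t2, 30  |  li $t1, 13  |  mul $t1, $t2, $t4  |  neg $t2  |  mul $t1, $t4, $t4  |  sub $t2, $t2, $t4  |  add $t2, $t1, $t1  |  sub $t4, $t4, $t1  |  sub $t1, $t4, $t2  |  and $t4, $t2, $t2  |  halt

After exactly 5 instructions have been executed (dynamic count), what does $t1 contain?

li $t4, 15 → $t4=15
li $t2, 30 → $t2=30
li $t1, 13 → $t1=13
mul $t1, $t2, $t4 → $t1=30*15=450
neg $t2 → $t2=-(30)=-30
After step 5: $t1 = 450.

450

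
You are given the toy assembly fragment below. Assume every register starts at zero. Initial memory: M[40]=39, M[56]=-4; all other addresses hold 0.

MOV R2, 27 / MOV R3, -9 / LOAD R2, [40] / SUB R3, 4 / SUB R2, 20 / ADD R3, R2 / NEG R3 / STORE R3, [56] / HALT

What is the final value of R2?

19

MOV R2, 27 → R2=27
MOV R3, -9 → R3=-9
LOAD R2, [40] → R2=M[40]=39
SUB R3, 4 → R3=(-9)-4=-13
SUB R2, 20 → R2=39-20=19
ADD R3, R2 → R3=(-13)+19=6
NEG R3 → R3=-(6)=-6
STORE R3, [56] → M[56]=-6
halt.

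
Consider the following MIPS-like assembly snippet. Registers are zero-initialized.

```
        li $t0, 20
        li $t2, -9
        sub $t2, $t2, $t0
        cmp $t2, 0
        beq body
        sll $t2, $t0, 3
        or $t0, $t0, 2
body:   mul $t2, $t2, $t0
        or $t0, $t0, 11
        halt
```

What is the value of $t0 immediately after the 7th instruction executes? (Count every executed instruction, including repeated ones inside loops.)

li $t0, 20 → $t0=20
li $t2, -9 → $t2=-9
sub $t2, $t2, $t0 → $t2=(-9)-20=-29
cmp $t2, 0  (cmp -29,0)
beq body: not taken
sll $t2, $t0, 3 → $t2=20<<3=160
or $t0, $t0, 2 → $t0=20|2=22
After step 7: $t0 = 22.

22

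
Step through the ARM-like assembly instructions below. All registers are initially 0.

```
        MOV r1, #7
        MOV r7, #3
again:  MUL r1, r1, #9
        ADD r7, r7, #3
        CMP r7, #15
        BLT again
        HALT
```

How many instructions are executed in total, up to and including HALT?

19

after MOV r1, #7: r1=7
after MOV r7, #3: r7=3
after MUL r1, r1, #9: r1=7*9=63
after ADD r7, r7, #3: r7=3+3=6
CMP r7, #15  (cmp 6,15)
BLT again: taken
after MUL r1, r1, #9: r1=63*9=567
after ADD r7, r7, #3: r7=6+3=9
CMP r7, #15  (cmp 9,15)
BLT again: taken
after MUL r1, r1, #9: r1=567*9=5103
after ADD r7, r7, #3: r7=9+3=12
CMP r7, #15  (cmp 12,15)
BLT again: taken
after MUL r1, r1, #9: r1=5103*9=45927
after ADD r7, r7, #3: r7=12+3=15
CMP r7, #15  (cmp 15,15)
BLT again: not taken
halt.
Total executed instructions: 19.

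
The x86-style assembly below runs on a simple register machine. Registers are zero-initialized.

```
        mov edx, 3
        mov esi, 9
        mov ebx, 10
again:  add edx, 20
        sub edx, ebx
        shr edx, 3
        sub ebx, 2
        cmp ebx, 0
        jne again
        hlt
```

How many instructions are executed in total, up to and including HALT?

mov edx, 3 → edx=3
mov esi, 9 → esi=9
mov ebx, 10 → ebx=10
add edx, 20 → edx=3+20=23
sub edx, ebx → edx=23-10=13
shr edx, 3 → edx=13>>3=1
sub ebx, 2 → ebx=10-2=8
cmp ebx, 0  (cmp 8,0)
jne again: taken
add edx, 20 → edx=1+20=21
sub edx, ebx → edx=21-8=13
shr edx, 3 → edx=13>>3=1
sub ebx, 2 → ebx=8-2=6
cmp ebx, 0  (cmp 6,0)
jne again: taken
add edx, 20 → edx=1+20=21
sub edx, ebx → edx=21-6=15
shr edx, 3 → edx=15>>3=1
sub ebx, 2 → ebx=6-2=4
cmp ebx, 0  (cmp 4,0)
jne again: taken
add edx, 20 → edx=1+20=21
sub edx, ebx → edx=21-4=17
shr edx, 3 → edx=17>>3=2
sub ebx, 2 → ebx=4-2=2
cmp ebx, 0  (cmp 2,0)
jne again: taken
add edx, 20 → edx=2+20=22
sub edx, ebx → edx=22-2=20
shr edx, 3 → edx=20>>3=2
sub ebx, 2 → ebx=2-2=0
cmp ebx, 0  (cmp 0,0)
jne again: not taken
halt.
Total executed instructions: 34.

34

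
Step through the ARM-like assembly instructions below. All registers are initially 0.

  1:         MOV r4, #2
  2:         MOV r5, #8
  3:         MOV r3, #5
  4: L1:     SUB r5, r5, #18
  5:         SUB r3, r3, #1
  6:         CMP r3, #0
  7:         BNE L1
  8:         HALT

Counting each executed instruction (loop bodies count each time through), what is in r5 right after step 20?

MOV r4, #2 → r4=2
MOV r5, #8 → r5=8
MOV r3, #5 → r3=5
SUB r5, r5, #18 → r5=8-18=-10
SUB r3, r3, #1 → r3=5-1=4
CMP r3, #0  (cmp 4,0)
BNE L1: taken
SUB r5, r5, #18 → r5=(-10)-18=-28
SUB r3, r3, #1 → r3=4-1=3
CMP r3, #0  (cmp 3,0)
BNE L1: taken
SUB r5, r5, #18 → r5=(-28)-18=-46
SUB r3, r3, #1 → r3=3-1=2
CMP r3, #0  (cmp 2,0)
BNE L1: taken
SUB r5, r5, #18 → r5=(-46)-18=-64
SUB r3, r3, #1 → r3=2-1=1
CMP r3, #0  (cmp 1,0)
BNE L1: taken
SUB r5, r5, #18 → r5=(-64)-18=-82
After step 20: r5 = -82.

-82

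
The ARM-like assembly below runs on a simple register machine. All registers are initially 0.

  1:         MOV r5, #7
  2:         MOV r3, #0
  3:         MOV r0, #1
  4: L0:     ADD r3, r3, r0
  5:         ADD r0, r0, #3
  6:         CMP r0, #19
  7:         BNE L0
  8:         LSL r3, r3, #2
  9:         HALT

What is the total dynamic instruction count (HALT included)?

29

after MOV r5, #7: r5=7
after MOV r3, #0: r3=0
after MOV r0, #1: r0=1
after ADD r3, r3, r0: r3=0+1=1
after ADD r0, r0, #3: r0=1+3=4
CMP r0, #19  (cmp 4,19)
BNE L0: taken
after ADD r3, r3, r0: r3=1+4=5
after ADD r0, r0, #3: r0=4+3=7
CMP r0, #19  (cmp 7,19)
BNE L0: taken
after ADD r3, r3, r0: r3=5+7=12
after ADD r0, r0, #3: r0=7+3=10
CMP r0, #19  (cmp 10,19)
BNE L0: taken
after ADD r3, r3, r0: r3=12+10=22
after ADD r0, r0, #3: r0=10+3=13
CMP r0, #19  (cmp 13,19)
BNE L0: taken
after ADD r3, r3, r0: r3=22+13=35
after ADD r0, r0, #3: r0=13+3=16
CMP r0, #19  (cmp 16,19)
BNE L0: taken
after ADD r3, r3, r0: r3=35+16=51
after ADD r0, r0, #3: r0=16+3=19
CMP r0, #19  (cmp 19,19)
BNE L0: not taken
after LSL r3, r3, #2: r3=51<<2=204
halt.
Total executed instructions: 29.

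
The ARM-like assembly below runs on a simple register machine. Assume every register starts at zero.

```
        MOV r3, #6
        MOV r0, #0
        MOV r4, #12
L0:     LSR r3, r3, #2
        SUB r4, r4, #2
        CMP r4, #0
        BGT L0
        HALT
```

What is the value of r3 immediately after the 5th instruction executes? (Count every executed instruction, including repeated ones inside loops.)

after MOV r3, #6: r3=6
after MOV r0, #0: r0=0
after MOV r4, #12: r4=12
after LSR r3, r3, #2: r3=6>>2=1
after SUB r4, r4, #2: r4=12-2=10
After step 5: r3 = 1.

1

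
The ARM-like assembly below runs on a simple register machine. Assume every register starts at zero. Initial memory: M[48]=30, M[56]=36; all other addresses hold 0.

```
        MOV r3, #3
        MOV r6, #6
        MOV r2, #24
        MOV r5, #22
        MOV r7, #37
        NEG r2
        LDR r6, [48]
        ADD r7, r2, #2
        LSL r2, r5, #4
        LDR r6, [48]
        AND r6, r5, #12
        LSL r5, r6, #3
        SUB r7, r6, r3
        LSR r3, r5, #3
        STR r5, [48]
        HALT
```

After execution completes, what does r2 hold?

r3=3
r6=6
r2=24
r5=22
r7=37
r2=-(24)=-24
r6=M[48]=30
r7=(-24)+2=-22
r2=22<<4=352
r6=M[48]=30
r6=22&12=4
r5=4<<3=32
r7=4-3=1
r3=32>>3=4
STR r5, [48] → M[48]=32
halt.

352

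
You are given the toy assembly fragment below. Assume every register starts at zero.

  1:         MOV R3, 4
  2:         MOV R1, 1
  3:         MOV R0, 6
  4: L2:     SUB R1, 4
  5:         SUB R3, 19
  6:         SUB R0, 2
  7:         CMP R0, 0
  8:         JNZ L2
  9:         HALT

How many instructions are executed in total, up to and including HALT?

after MOV R3, 4: R3=4
after MOV R1, 1: R1=1
after MOV R0, 6: R0=6
after SUB R1, 4: R1=1-4=-3
after SUB R3, 19: R3=4-19=-15
after SUB R0, 2: R0=6-2=4
CMP R0, 0  (cmp 4,0)
JNZ L2: taken
after SUB R1, 4: R1=(-3)-4=-7
after SUB R3, 19: R3=(-15)-19=-34
after SUB R0, 2: R0=4-2=2
CMP R0, 0  (cmp 2,0)
JNZ L2: taken
after SUB R1, 4: R1=(-7)-4=-11
after SUB R3, 19: R3=(-34)-19=-53
after SUB R0, 2: R0=2-2=0
CMP R0, 0  (cmp 0,0)
JNZ L2: not taken
halt.
Total executed instructions: 19.

19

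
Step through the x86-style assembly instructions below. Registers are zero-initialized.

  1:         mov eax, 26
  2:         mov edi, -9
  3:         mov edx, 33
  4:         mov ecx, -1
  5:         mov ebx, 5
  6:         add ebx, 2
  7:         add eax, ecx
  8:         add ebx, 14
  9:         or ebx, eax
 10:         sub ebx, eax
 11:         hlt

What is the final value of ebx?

4

after mov eax, 26: eax=26
after mov edi, -9: edi=-9
after mov edx, 33: edx=33
after mov ecx, -1: ecx=-1
after mov ebx, 5: ebx=5
after add ebx, 2: ebx=5+2=7
after add eax, ecx: eax=26+(-1)=25
after add ebx, 14: ebx=7+14=21
after or ebx, eax: ebx=21|25=29
after sub ebx, eax: ebx=29-25=4
halt.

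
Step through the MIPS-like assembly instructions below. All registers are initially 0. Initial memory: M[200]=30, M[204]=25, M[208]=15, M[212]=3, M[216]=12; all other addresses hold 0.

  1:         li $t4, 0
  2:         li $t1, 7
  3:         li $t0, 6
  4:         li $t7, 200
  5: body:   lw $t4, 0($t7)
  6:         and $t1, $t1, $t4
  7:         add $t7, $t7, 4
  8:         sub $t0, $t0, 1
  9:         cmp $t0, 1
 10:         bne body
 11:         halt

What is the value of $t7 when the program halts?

220

$t4=0
$t1=7
$t0=6
$t7=200
$t4=M[200]=30
$t1=7&30=6
$t7=200+4=204
$t0=6-1=5
cmp $t0, 1  (cmp 5,1)
bne body: taken
$t4=M[204]=25
$t1=6&25=0
$t7=204+4=208
$t0=5-1=4
cmp $t0, 1  (cmp 4,1)
bne body: taken
$t4=M[208]=15
$t1=0&15=0
$t7=208+4=212
$t0=4-1=3
cmp $t0, 1  (cmp 3,1)
bne body: taken
$t4=M[212]=3
$t1=0&3=0
$t7=212+4=216
$t0=3-1=2
cmp $t0, 1  (cmp 2,1)
bne body: taken
$t4=M[216]=12
$t1=0&12=0
$t7=216+4=220
$t0=2-1=1
cmp $t0, 1  (cmp 1,1)
bne body: not taken
halt.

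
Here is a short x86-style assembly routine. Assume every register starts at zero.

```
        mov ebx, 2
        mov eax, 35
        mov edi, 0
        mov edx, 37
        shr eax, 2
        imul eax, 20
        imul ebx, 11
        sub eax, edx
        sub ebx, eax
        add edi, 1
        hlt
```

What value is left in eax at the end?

123

after mov ebx, 2: ebx=2
after mov eax, 35: eax=35
after mov edi, 0: edi=0
after mov edx, 37: edx=37
after shr eax, 2: eax=35>>2=8
after imul eax, 20: eax=8*20=160
after imul ebx, 11: ebx=2*11=22
after sub eax, edx: eax=160-37=123
after sub ebx, eax: ebx=22-123=-101
after add edi, 1: edi=0+1=1
halt.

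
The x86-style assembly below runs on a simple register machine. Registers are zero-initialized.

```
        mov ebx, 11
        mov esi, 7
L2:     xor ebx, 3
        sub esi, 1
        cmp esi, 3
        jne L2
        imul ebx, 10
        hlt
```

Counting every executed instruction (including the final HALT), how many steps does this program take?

20

ebx=11
esi=7
ebx=11^3=8
esi=7-1=6
cmp esi, 3  (cmp 6,3)
jne L2: taken
ebx=8^3=11
esi=6-1=5
cmp esi, 3  (cmp 5,3)
jne L2: taken
ebx=11^3=8
esi=5-1=4
cmp esi, 3  (cmp 4,3)
jne L2: taken
ebx=8^3=11
esi=4-1=3
cmp esi, 3  (cmp 3,3)
jne L2: not taken
ebx=11*10=110
halt.
Total executed instructions: 20.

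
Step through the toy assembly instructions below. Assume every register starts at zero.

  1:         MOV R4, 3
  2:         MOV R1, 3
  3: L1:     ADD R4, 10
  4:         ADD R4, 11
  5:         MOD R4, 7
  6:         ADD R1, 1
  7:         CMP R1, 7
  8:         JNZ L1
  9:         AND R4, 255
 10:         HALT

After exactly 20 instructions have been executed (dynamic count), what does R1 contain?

R4=3
R1=3
R4=3+10=13
R4=13+11=24
R4=24%7=3
R1=3+1=4
CMP R1, 7  (cmp 4,7)
JNZ L1: taken
R4=3+10=13
R4=13+11=24
R4=24%7=3
R1=4+1=5
CMP R1, 7  (cmp 5,7)
JNZ L1: taken
R4=3+10=13
R4=13+11=24
R4=24%7=3
R1=5+1=6
CMP R1, 7  (cmp 6,7)
JNZ L1: taken
After step 20: R1 = 6.

6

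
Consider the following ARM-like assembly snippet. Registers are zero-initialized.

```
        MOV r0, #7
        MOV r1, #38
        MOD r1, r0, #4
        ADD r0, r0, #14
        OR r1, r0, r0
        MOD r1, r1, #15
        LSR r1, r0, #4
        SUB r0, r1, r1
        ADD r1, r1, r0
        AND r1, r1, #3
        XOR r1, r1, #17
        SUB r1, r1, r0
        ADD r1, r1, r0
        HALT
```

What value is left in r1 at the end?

16

after MOV r0, #7: r0=7
after MOV r1, #38: r1=38
after MOD r1, r0, #4: r1=7%4=3
after ADD r0, r0, #14: r0=7+14=21
after OR r1, r0, r0: r1=21|21=21
after MOD r1, r1, #15: r1=21%15=6
after LSR r1, r0, #4: r1=21>>4=1
after SUB r0, r1, r1: r0=1-1=0
after ADD r1, r1, r0: r1=1+0=1
after AND r1, r1, #3: r1=1&3=1
after XOR r1, r1, #17: r1=1^17=16
after SUB r1, r1, r0: r1=16-0=16
after ADD r1, r1, r0: r1=16+0=16
halt.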